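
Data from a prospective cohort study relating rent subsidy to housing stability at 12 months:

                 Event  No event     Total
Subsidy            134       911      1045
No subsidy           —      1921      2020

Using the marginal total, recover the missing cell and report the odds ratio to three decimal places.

The missing cell is in the unexposed row: 2020 − 1921 = 99.
So a = 134, b = 911, c = 99, d = 1921.
OR = (a·d)/(b·c) = (134 × 1921) / (911 × 99) = 257414 / 90189 = 2.85416

2.854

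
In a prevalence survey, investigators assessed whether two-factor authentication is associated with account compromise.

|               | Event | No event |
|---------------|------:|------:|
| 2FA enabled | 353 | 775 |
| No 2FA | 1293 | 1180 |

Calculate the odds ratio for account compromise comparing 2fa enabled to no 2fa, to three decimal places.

0.416

Cells: a = 353, b = 775, c = 1293, d = 1180.
OR = (a·d)/(b·c) = (353 × 1180) / (775 × 1293) = 416540 / 1002075 = 0.41568
Exposure is associated with lower odds of account compromise (OR = 0.42 < 1).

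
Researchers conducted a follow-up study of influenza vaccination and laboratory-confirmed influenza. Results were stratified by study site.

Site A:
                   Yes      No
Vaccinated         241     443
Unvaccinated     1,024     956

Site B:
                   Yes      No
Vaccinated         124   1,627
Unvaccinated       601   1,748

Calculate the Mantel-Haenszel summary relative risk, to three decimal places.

0.481

RR_MH = Σ(aᵢ·n₀ᵢ/nᵢ) / Σ(cᵢ·n₁ᵢ/nᵢ), with n₁ᵢ = aᵢ+bᵢ (exposed), n₀ᵢ = cᵢ+dᵢ (unexposed), nᵢ = n₁ᵢ+n₀ᵢ.
Stratum 1 (Site A): n₁ = 684, n₀ = 1980, n = 2664; a·n₀/n = 241·1980/2664 = 179.1216; c·n₁/n = 1024·684/2664 = 262.9189
Stratum 2 (Site B): n₁ = 1751, n₀ = 2349, n = 4100; a·n₀/n = 124·2349/4100 = 71.0429; c·n₁/n = 601·1751/4100 = 256.6710
RR_MH = (179.1216 + 71.0429) / (262.9189 + 256.6710) = 250.1645 / 519.5899 = 0.48147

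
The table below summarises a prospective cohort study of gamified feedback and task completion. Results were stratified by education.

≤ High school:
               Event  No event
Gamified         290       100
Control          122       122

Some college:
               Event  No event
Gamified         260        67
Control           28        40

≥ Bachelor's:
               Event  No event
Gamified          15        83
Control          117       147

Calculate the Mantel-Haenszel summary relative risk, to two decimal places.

1.29

RR_MH = Σ(aᵢ·n₀ᵢ/nᵢ) / Σ(cᵢ·n₁ᵢ/nᵢ), with n₁ᵢ = aᵢ+bᵢ (exposed), n₀ᵢ = cᵢ+dᵢ (unexposed), nᵢ = n₁ᵢ+n₀ᵢ.
Stratum 1 (≤ High school): n₁ = 390, n₀ = 244, n = 634; a·n₀/n = 290·244/634 = 111.6088; c·n₁/n = 122·390/634 = 75.0473
Stratum 2 (Some college): n₁ = 327, n₀ = 68, n = 395; a·n₀/n = 260·68/395 = 44.7595; c·n₁/n = 28·327/395 = 23.1797
Stratum 3 (≥ Bachelor's): n₁ = 98, n₀ = 264, n = 362; a·n₀/n = 15·264/362 = 10.9392; c·n₁/n = 117·98/362 = 31.6740
RR_MH = (111.6088 + 44.7595 + 10.9392) / (75.0473 + 23.1797 + 31.6740) = 167.3076 / 129.9011 = 1.28796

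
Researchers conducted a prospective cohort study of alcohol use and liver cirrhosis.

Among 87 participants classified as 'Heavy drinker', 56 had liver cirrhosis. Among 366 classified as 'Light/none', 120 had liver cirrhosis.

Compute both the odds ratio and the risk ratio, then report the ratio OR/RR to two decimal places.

1.89

From the description: a = 56, b = 31, c = 120, d = 246.
OR = (56·246)/(31·120) = 13776/3720 = 3.70323
Risk in exposed = 56/87 = 0.64368; risk in unexposed = 120/366 = 0.32787; RR = 1.96322
OR/RR = 3.70323 / 1.96322 = 1.88630
The outcome is not rare, so the OR lies further from 1 than the RR.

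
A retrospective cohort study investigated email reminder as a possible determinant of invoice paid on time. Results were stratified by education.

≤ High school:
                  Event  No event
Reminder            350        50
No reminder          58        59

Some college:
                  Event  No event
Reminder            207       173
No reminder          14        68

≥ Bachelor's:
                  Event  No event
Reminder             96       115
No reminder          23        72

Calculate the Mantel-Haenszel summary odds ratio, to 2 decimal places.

OR_MH = Σ(aᵢdᵢ/nᵢ) / Σ(bᵢcᵢ/nᵢ), where nᵢ is the stratum total.
Stratum 1 (≤ High school): n = 517; a·d/n = 350·59/517 = 39.9420; b·c/n = 50·58/517 = 5.6093
Stratum 2 (Some college): n = 462; a·d/n = 207·68/462 = 30.4675; b·c/n = 173·14/462 = 5.2424
Stratum 3 (≥ Bachelor's): n = 306; a·d/n = 96·72/306 = 22.5882; b·c/n = 115·23/306 = 8.6438
OR_MH = (39.9420 + 30.4675 + 22.5882) / (5.6093 + 5.2424 + 8.6438) = 92.9977 / 19.4955 = 4.77022

4.77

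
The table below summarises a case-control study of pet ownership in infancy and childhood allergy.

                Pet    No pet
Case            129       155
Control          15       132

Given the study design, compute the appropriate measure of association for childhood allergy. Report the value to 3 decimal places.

Reading the table with exposure as columns: a = 129 (Pet, case), b = 15 (Pet, non-case), c = 155 (No pet, case), d = 132.
This is a case-control study: participants were sampled on outcome status, so risks in the source population cannot be estimated directly — relative risk is not valid here. The odds ratio is the appropriate measure.
OR = (a·d)/(b·c) = (129 × 132) / (15 × 155) = 17028 / 2325 = 7.32387

7.324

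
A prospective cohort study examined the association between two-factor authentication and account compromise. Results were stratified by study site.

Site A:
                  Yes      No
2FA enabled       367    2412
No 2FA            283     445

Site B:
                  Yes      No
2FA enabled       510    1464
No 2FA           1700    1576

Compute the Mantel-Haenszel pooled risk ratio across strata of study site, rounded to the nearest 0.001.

RR_MH = Σ(aᵢ·n₀ᵢ/nᵢ) / Σ(cᵢ·n₁ᵢ/nᵢ), with n₁ᵢ = aᵢ+bᵢ (exposed), n₀ᵢ = cᵢ+dᵢ (unexposed), nᵢ = n₁ᵢ+n₀ᵢ.
Stratum 1 (Site A): n₁ = 2779, n₀ = 728, n = 3507; a·n₀/n = 367·728/3507 = 76.1836; c·n₁/n = 283·2779/3507 = 224.2535
Stratum 2 (Site B): n₁ = 1974, n₀ = 3276, n = 5250; a·n₀/n = 510·3276/5250 = 318.2400; c·n₁/n = 1700·1974/5250 = 639.2000
RR_MH = (76.1836 + 318.2400) / (224.2535 + 639.2000) = 394.4236 / 863.4535 = 0.45680

0.457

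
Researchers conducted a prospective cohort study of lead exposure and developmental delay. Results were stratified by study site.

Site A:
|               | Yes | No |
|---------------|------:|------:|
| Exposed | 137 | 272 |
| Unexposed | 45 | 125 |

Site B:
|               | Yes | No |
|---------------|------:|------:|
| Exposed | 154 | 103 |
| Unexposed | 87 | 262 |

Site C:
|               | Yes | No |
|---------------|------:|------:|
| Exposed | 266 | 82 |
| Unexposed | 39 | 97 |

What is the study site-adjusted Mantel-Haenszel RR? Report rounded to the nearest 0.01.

RR_MH = Σ(aᵢ·n₀ᵢ/nᵢ) / Σ(cᵢ·n₁ᵢ/nᵢ), with n₁ᵢ = aᵢ+bᵢ (exposed), n₀ᵢ = cᵢ+dᵢ (unexposed), nᵢ = n₁ᵢ+n₀ᵢ.
Stratum 1 (Site A): n₁ = 409, n₀ = 170, n = 579; a·n₀/n = 137·170/579 = 40.2245; c·n₁/n = 45·409/579 = 31.7876
Stratum 2 (Site B): n₁ = 257, n₀ = 349, n = 606; a·n₀/n = 154·349/606 = 88.6898; c·n₁/n = 87·257/606 = 36.8960
Stratum 3 (Site C): n₁ = 348, n₀ = 136, n = 484; a·n₀/n = 266·136/484 = 74.7438; c·n₁/n = 39·348/484 = 28.0413
RR_MH = (40.2245 + 88.6898 + 74.7438) / (31.7876 + 36.8960 + 28.0413) = 203.6581 / 96.7249 = 2.10554

2.11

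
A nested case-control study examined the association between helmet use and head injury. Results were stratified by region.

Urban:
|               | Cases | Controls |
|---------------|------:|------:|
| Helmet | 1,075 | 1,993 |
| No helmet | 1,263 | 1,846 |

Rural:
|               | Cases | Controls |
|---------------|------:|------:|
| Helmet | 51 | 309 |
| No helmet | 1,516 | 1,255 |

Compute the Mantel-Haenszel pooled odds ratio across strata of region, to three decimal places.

OR_MH = Σ(aᵢdᵢ/nᵢ) / Σ(bᵢcᵢ/nᵢ), where nᵢ is the stratum total.
Stratum 1 (Urban): n = 6177; a·d/n = 1075·1846/6177 = 321.2644; b·c/n = 1993·1263/6177 = 407.5051
Stratum 2 (Rural): n = 3131; a·d/n = 51·1255/3131 = 20.4424; b·c/n = 309·1516/3131 = 149.6148
OR_MH = (321.2644 + 20.4424) / (407.5051 + 149.6148) = 341.7067 / 557.1199 = 0.61335

0.613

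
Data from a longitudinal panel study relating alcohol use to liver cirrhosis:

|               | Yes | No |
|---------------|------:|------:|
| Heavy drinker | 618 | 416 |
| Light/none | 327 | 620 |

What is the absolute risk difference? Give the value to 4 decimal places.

Cells: a = 618, b = 416, c = 327, d = 620.
Risk in exposed = 618/1034 = 0.597679; risk in unexposed = 327/947 = 0.345301.
Risk difference = 0.597679 − 0.345301 = 0.252378

0.2524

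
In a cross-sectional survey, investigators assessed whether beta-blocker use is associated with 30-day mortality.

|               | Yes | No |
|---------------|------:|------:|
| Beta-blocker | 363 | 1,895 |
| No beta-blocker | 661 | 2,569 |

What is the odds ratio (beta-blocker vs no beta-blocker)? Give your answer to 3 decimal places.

Cells: a = 363, b = 1895, c = 661, d = 2569.
OR = (a·d)/(b·c) = (363 × 2569) / (1895 × 661) = 932547 / 1252595 = 0.74449
Exposure is associated with lower odds of 30-day mortality (OR = 0.74 < 1).

0.744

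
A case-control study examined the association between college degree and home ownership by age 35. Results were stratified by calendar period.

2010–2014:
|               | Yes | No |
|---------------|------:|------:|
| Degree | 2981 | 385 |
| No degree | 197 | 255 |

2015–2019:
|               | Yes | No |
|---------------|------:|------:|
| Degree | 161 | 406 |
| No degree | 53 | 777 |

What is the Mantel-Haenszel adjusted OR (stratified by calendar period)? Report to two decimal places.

8.18

OR_MH = Σ(aᵢdᵢ/nᵢ) / Σ(bᵢcᵢ/nᵢ), where nᵢ is the stratum total.
Stratum 1 (2010–2014): n = 3818; a·d/n = 2981·255/3818 = 199.0977; b·c/n = 385·197/3818 = 19.8651
Stratum 2 (2015–2019): n = 1397; a·d/n = 161·777/1397 = 89.5469; b·c/n = 406·53/1397 = 15.4030
OR_MH = (199.0977 + 89.5469) / (19.8651 + 15.4030) = 288.6446 / 35.2681 = 8.18429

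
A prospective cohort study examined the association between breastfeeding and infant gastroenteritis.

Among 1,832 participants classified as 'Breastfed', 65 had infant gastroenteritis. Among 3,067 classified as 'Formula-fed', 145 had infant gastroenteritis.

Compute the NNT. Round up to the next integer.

85

Risk in treated group = 65/1832 = 0.03548; risk in control = 145/3067 = 0.04728.
Absolute risk reduction = 0.04728 − 0.03548 = 0.01180
NNT = 1 / ARR = 1 / 0.01180 = 84.766 → round up → 85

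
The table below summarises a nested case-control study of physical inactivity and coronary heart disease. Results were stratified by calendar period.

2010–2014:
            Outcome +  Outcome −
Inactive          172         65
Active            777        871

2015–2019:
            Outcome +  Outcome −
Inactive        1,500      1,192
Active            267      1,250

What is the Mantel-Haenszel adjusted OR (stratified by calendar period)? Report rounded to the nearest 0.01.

OR_MH = Σ(aᵢdᵢ/nᵢ) / Σ(bᵢcᵢ/nᵢ), where nᵢ is the stratum total.
Stratum 1 (2010–2014): n = 1885; a·d/n = 172·871/1885 = 79.4759; b·c/n = 65·777/1885 = 26.7931
Stratum 2 (2015–2019): n = 4209; a·d/n = 1500·1250/4209 = 445.4740; b·c/n = 1192·267/4209 = 75.6151
OR_MH = (79.4759 + 445.4740) / (26.7931 + 75.6151) = 524.9498 / 102.4082 = 5.12605

5.13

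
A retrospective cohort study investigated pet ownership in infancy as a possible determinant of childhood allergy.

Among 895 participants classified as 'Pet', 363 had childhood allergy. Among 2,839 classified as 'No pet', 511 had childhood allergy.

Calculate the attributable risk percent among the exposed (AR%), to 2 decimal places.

From the description: a = 363, b = 532, c = 511, d = 2328.
Risk in exposed = 363/895 = 0.40559; risk in unexposed = 511/2839 = 0.17999.
RR = 0.40559/0.17999 = 2.25335
AR% = (RR − 1)/RR × 100 = (2.25335 − 1)/2.25335 × 100 = 55.6216%

55.62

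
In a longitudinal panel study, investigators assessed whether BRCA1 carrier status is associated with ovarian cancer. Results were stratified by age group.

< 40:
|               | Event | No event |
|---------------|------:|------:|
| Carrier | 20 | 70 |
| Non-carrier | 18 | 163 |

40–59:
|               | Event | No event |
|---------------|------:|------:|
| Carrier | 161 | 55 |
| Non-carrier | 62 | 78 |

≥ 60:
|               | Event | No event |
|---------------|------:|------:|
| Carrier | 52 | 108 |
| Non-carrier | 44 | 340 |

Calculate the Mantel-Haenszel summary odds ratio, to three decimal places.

OR_MH = Σ(aᵢdᵢ/nᵢ) / Σ(bᵢcᵢ/nᵢ), where nᵢ is the stratum total.
Stratum 1 (< 40): n = 271; a·d/n = 20·163/271 = 12.0295; b·c/n = 70·18/271 = 4.6494
Stratum 2 (40–59): n = 356; a·d/n = 161·78/356 = 35.2753; b·c/n = 55·62/356 = 9.5787
Stratum 3 (≥ 60): n = 544; a·d/n = 52·340/544 = 32.5000; b·c/n = 108·44/544 = 8.7353
OR_MH = (12.0295 + 35.2753 + 32.5000) / (4.6494 + 9.5787 + 8.7353) = 79.8048 / 22.9634 = 3.47531

3.475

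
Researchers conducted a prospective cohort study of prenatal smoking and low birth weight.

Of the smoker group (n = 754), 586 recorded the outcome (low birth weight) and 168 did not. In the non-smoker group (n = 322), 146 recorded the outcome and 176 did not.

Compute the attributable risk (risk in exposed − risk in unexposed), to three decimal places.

From the description: a = 586, b = 168, c = 146, d = 176.
Risk in exposed = 586/754 = 0.777188; risk in unexposed = 146/322 = 0.453416.
Risk difference = 0.777188 − 0.453416 = 0.323772

0.324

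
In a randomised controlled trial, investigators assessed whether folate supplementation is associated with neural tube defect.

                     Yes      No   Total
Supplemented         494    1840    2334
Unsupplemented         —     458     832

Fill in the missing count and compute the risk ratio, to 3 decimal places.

The missing cell is in the unexposed row: 832 − 458 = 374.
So a = 494, b = 1840, c = 374, d = 458.
RR = [a/(a+b)] / [c/(c+d)] = (494/2334) / (374/832) = 0.21165/0.44952 = 0.47084

0.471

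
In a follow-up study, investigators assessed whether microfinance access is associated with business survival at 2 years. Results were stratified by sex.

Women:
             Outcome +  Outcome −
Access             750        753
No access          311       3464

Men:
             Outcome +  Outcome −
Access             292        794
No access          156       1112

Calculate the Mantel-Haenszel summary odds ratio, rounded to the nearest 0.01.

OR_MH = Σ(aᵢdᵢ/nᵢ) / Σ(bᵢcᵢ/nᵢ), where nᵢ is the stratum total.
Stratum 1 (Women): n = 5278; a·d/n = 750·3464/5278 = 492.2319; b·c/n = 753·311/5278 = 44.3696
Stratum 2 (Men): n = 2354; a·d/n = 292·1112/2354 = 137.9371; b·c/n = 794·156/2354 = 52.6185
OR_MH = (492.2319 + 137.9371) / (44.3696 + 52.6185) = 630.1690 / 96.9882 = 6.49738

6.50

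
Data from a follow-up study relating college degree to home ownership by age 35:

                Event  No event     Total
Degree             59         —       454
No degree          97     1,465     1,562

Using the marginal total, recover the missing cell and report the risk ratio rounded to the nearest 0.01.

2.09

The missing cell is in the exposed row: 454 − 59 = 395.
So a = 59, b = 395, c = 97, d = 1465.
RR = [a/(a+b)] / [c/(c+d)] = (59/454) / (97/1562) = 0.12996/0.06210 = 2.09269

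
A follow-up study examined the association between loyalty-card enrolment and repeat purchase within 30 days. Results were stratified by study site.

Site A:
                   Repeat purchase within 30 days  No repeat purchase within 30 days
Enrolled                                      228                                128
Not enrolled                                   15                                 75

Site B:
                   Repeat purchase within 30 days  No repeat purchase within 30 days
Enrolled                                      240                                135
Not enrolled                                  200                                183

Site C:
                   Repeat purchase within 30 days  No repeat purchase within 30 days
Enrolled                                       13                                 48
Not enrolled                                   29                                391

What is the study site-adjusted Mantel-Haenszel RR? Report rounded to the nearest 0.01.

1.56

RR_MH = Σ(aᵢ·n₀ᵢ/nᵢ) / Σ(cᵢ·n₁ᵢ/nᵢ), with n₁ᵢ = aᵢ+bᵢ (exposed), n₀ᵢ = cᵢ+dᵢ (unexposed), nᵢ = n₁ᵢ+n₀ᵢ.
Stratum 1 (Site A): n₁ = 356, n₀ = 90, n = 446; a·n₀/n = 228·90/446 = 46.0090; c·n₁/n = 15·356/446 = 11.9731
Stratum 2 (Site B): n₁ = 375, n₀ = 383, n = 758; a·n₀/n = 240·383/758 = 121.2665; c·n₁/n = 200·375/758 = 98.9446
Stratum 3 (Site C): n₁ = 61, n₀ = 420, n = 481; a·n₀/n = 13·420/481 = 11.3514; c·n₁/n = 29·61/481 = 3.6778
RR_MH = (46.0090 + 121.2665 + 11.3514) / (11.9731 + 98.9446 + 3.6778) = 178.6268 / 114.5954 = 1.55876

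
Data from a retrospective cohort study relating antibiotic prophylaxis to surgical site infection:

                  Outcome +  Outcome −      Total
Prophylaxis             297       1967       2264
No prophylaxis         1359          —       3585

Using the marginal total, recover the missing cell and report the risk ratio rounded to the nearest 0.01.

0.35

The missing cell is in the unexposed row: 3585 − 1359 = 2226.
So a = 297, b = 1967, c = 1359, d = 2226.
RR = [a/(a+b)] / [c/(c+d)] = (297/2264) / (1359/3585) = 0.13118/0.37908 = 0.34606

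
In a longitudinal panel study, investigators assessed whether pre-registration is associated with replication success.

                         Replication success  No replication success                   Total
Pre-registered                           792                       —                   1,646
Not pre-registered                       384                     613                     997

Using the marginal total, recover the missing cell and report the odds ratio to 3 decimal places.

1.480

The missing cell is in the exposed row: 1646 − 792 = 854.
So a = 792, b = 854, c = 384, d = 613.
OR = (a·d)/(b·c) = (792 × 613) / (854 × 384) = 485496 / 327936 = 1.48046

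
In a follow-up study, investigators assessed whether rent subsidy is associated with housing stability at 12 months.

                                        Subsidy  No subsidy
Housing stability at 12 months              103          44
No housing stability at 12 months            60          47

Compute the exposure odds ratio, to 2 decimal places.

1.83

Reading the table with exposure as columns: a = 103 (Subsidy, case), b = 60 (Subsidy, non-case), c = 44 (No subsidy, case), d = 47.
OR = (a·d)/(b·c) = (103 × 47) / (60 × 44) = 4841 / 2640 = 1.83371
The odds of housing stability at 12 months are about 1.83 times as high in the subsidy group.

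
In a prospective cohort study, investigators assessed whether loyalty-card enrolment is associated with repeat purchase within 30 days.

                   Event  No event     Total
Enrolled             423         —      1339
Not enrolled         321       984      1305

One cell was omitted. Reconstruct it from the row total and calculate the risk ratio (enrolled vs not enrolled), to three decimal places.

1.284

The missing cell is in the exposed row: 1339 − 423 = 916.
So a = 423, b = 916, c = 321, d = 984.
RR = [a/(a+b)] / [c/(c+d)] = (423/1339) / (321/1305) = 0.31591/0.24598 = 1.28430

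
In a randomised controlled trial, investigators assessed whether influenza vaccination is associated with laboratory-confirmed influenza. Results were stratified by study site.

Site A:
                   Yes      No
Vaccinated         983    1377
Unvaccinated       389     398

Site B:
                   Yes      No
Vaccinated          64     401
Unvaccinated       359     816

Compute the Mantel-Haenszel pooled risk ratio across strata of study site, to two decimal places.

RR_MH = Σ(aᵢ·n₀ᵢ/nᵢ) / Σ(cᵢ·n₁ᵢ/nᵢ), with n₁ᵢ = aᵢ+bᵢ (exposed), n₀ᵢ = cᵢ+dᵢ (unexposed), nᵢ = n₁ᵢ+n₀ᵢ.
Stratum 1 (Site A): n₁ = 2360, n₀ = 787, n = 3147; a·n₀/n = 983·787/3147 = 245.8281; c·n₁/n = 389·2360/3147 = 291.7191
Stratum 2 (Site B): n₁ = 465, n₀ = 1175, n = 1640; a·n₀/n = 64·1175/1640 = 45.8537; c·n₁/n = 359·465/1640 = 101.7896
RR_MH = (245.8281 + 45.8537) / (291.7191 + 101.7896) = 291.6817 / 393.5087 = 0.74123

0.74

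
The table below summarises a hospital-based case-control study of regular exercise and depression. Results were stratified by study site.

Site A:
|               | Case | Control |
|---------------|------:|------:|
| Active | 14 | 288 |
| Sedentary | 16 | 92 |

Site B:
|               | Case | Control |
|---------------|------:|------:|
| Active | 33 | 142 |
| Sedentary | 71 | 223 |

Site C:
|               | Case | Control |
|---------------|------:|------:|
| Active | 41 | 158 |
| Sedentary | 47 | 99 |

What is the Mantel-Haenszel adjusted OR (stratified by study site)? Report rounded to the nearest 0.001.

OR_MH = Σ(aᵢdᵢ/nᵢ) / Σ(bᵢcᵢ/nᵢ), where nᵢ is the stratum total.
Stratum 1 (Site A): n = 410; a·d/n = 14·92/410 = 3.1415; b·c/n = 288·16/410 = 11.2390
Stratum 2 (Site B): n = 469; a·d/n = 33·223/469 = 15.6908; b·c/n = 142·71/469 = 21.4968
Stratum 3 (Site C): n = 345; a·d/n = 41·99/345 = 11.7652; b·c/n = 158·47/345 = 21.5246
OR_MH = (3.1415 + 15.6908 + 11.7652) / (11.2390 + 21.4968 + 21.5246) = 30.5975 / 54.2605 = 0.56390

0.564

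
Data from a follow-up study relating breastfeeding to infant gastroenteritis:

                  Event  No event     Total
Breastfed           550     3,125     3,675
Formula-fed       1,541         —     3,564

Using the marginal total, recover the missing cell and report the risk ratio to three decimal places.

The missing cell is in the unexposed row: 3564 − 1541 = 2023.
So a = 550, b = 3125, c = 1541, d = 2023.
RR = [a/(a+b)] / [c/(c+d)] = (550/3675) / (1541/3564) = 0.14966/0.43238 = 0.34613

0.346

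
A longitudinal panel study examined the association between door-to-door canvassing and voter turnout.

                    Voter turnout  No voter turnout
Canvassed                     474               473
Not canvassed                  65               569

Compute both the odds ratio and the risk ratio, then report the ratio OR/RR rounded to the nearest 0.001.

Cells: a = 474, b = 473, c = 65, d = 569.
OR = (474·569)/(473·65) = 269706/30745 = 8.77235
Risk in exposed = 474/947 = 0.50053; risk in unexposed = 65/634 = 0.10252; RR = 4.88207
OR/RR = 8.77235 / 4.88207 = 1.79685
The outcome is not rare, so the OR lies further from 1 than the RR.

1.797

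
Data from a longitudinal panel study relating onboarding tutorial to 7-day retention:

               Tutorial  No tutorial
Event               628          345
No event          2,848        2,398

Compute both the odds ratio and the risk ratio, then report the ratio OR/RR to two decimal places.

1.07

Reading the table with exposure as columns: a = 628 (Tutorial, case), b = 2848 (Tutorial, non-case), c = 345 (No tutorial, case), d = 2398.
OR = (628·2398)/(2848·345) = 1505944/982560 = 1.53267
Risk in exposed = 628/3476 = 0.18067; risk in unexposed = 345/2743 = 0.12577; RR = 1.43644
OR/RR = 1.53267 / 1.43644 = 1.06700
The outcome is not rare, so the OR lies further from 1 than the RR.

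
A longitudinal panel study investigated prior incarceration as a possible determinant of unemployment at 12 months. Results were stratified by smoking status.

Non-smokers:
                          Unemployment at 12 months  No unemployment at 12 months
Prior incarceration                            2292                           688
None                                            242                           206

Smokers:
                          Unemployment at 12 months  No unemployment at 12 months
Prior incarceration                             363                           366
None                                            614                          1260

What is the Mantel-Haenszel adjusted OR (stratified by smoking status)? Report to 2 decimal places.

2.32

OR_MH = Σ(aᵢdᵢ/nᵢ) / Σ(bᵢcᵢ/nᵢ), where nᵢ is the stratum total.
Stratum 1 (Non-smokers): n = 3428; a·d/n = 2292·206/3428 = 137.7340; b·c/n = 688·242/3428 = 48.5694
Stratum 2 (Smokers): n = 2603; a·d/n = 363·1260/2603 = 175.7126; b·c/n = 366·614/2603 = 86.3327
OR_MH = (137.7340 + 175.7126) / (48.5694 + 86.3327) = 313.4466 / 134.9021 = 2.32351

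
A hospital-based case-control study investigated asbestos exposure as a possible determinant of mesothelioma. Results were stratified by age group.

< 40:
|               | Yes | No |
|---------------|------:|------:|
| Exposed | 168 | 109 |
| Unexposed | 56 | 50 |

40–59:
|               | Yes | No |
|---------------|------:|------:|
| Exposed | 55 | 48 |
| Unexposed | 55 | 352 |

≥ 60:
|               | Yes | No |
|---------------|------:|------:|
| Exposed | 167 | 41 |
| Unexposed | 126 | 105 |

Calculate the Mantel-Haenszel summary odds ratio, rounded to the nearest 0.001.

3.036

OR_MH = Σ(aᵢdᵢ/nᵢ) / Σ(bᵢcᵢ/nᵢ), where nᵢ is the stratum total.
Stratum 1 (< 40): n = 383; a·d/n = 168·50/383 = 21.9321; b·c/n = 109·56/383 = 15.9373
Stratum 2 (40–59): n = 510; a·d/n = 55·352/510 = 37.9608; b·c/n = 48·55/510 = 5.1765
Stratum 3 (≥ 60): n = 439; a·d/n = 167·105/439 = 39.9431; b·c/n = 41·126/439 = 11.7677
OR_MH = (21.9321 + 37.9608 + 39.9431) / (15.9373 + 5.1765 + 11.7677) = 99.8360 / 32.8815 = 3.03624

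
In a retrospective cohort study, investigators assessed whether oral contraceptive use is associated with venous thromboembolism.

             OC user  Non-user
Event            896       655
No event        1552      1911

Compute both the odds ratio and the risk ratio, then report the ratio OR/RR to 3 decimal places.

Reading the table with exposure as columns: a = 896 (OC user, case), b = 1552 (OC user, non-case), c = 655 (Non-user, case), d = 1911.
OR = (896·1911)/(1552·655) = 1712256/1016560 = 1.68436
Risk in exposed = 896/2448 = 0.36601; risk in unexposed = 655/2566 = 0.25526; RR = 1.43388
OR/RR = 1.68436 / 1.43388 = 1.17469
The outcome is not rare, so the OR lies further from 1 than the RR.

1.175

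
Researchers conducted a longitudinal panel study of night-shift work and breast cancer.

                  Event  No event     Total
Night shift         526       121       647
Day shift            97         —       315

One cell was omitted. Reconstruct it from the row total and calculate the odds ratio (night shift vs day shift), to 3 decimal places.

The missing cell is in the unexposed row: 315 − 97 = 218.
So a = 526, b = 121, c = 97, d = 218.
OR = (a·d)/(b·c) = (526 × 218) / (121 × 97) = 114668 / 11737 = 9.76979

9.770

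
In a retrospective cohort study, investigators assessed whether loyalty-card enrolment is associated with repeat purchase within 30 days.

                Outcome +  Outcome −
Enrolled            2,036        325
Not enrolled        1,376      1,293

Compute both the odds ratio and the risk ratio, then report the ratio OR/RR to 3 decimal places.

Cells: a = 2036, b = 325, c = 1376, d = 1293.
OR = (2036·1293)/(325·1376) = 2632548/447200 = 5.88674
Risk in exposed = 2036/2361 = 0.86235; risk in unexposed = 1376/2669 = 0.51555; RR = 1.67268
OR/RR = 5.88674 / 1.67268 = 3.51935
The outcome is not rare, so the OR lies further from 1 than the RR.

3.519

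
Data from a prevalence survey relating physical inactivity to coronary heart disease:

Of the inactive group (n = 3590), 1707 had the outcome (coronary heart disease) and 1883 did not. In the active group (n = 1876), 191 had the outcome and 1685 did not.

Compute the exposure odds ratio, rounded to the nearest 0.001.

7.997

From the description: a = 1707, b = 1883, c = 191, d = 1685.
OR = (a·d)/(b·c) = (1707 × 1685) / (1883 × 191) = 2876295 / 359653 = 7.99742
The odds of coronary heart disease are about 8.00 times as high in the inactive group.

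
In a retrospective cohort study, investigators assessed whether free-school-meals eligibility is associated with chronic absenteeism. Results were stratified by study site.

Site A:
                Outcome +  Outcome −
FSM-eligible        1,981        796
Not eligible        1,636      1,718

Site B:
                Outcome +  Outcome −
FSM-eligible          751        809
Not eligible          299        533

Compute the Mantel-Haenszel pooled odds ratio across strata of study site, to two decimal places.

OR_MH = Σ(aᵢdᵢ/nᵢ) / Σ(bᵢcᵢ/nᵢ), where nᵢ is the stratum total.
Stratum 1 (Site A): n = 6131; a·d/n = 1981·1718/6131 = 555.1065; b·c/n = 796·1636/6131 = 212.4052
Stratum 2 (Site B): n = 2392; a·d/n = 751·533/2392 = 167.3424; b·c/n = 809·299/2392 = 101.1250
OR_MH = (555.1065 + 167.3424) / (212.4052 + 101.1250) = 722.4489 / 313.5302 = 2.30424

2.30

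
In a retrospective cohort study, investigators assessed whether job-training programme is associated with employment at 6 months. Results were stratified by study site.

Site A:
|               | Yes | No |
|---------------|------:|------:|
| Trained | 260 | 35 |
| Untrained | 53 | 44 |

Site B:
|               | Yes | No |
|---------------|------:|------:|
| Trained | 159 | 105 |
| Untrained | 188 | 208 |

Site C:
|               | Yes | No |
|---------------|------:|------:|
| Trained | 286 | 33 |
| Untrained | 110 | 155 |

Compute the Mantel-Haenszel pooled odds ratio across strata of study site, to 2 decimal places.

3.80

OR_MH = Σ(aᵢdᵢ/nᵢ) / Σ(bᵢcᵢ/nᵢ), where nᵢ is the stratum total.
Stratum 1 (Site A): n = 392; a·d/n = 260·44/392 = 29.1837; b·c/n = 35·53/392 = 4.7321
Stratum 2 (Site B): n = 660; a·d/n = 159·208/660 = 50.1091; b·c/n = 105·188/660 = 29.9091
Stratum 3 (Site C): n = 584; a·d/n = 286·155/584 = 75.9075; b·c/n = 33·110/584 = 6.2158
OR_MH = (29.1837 + 50.1091 + 75.9075) / (4.7321 + 29.9091 + 6.2158) = 155.2003 / 40.8570 = 3.79862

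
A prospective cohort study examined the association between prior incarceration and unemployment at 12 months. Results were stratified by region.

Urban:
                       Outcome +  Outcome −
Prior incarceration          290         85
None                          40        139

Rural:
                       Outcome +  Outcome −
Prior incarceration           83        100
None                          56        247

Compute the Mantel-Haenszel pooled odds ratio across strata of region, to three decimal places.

6.509

OR_MH = Σ(aᵢdᵢ/nᵢ) / Σ(bᵢcᵢ/nᵢ), where nᵢ is the stratum total.
Stratum 1 (Urban): n = 554; a·d/n = 290·139/554 = 72.7617; b·c/n = 85·40/554 = 6.1372
Stratum 2 (Rural): n = 486; a·d/n = 83·247/486 = 42.1831; b·c/n = 100·56/486 = 11.5226
OR_MH = (72.7617 + 42.1831) / (6.1372 + 11.5226) = 114.9449 / 17.6598 = 6.50884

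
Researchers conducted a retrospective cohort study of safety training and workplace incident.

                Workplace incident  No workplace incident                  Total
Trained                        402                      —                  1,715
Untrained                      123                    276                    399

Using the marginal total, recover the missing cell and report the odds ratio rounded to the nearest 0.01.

The missing cell is in the exposed row: 1715 − 402 = 1313.
So a = 402, b = 1313, c = 123, d = 276.
OR = (a·d)/(b·c) = (402 × 276) / (1313 × 123) = 110952 / 161499 = 0.68701

0.69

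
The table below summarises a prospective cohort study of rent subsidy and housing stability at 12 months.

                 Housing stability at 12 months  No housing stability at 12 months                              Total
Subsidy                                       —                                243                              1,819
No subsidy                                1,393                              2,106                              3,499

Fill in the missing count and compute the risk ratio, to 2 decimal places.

The missing cell is in the exposed row: 1819 − 243 = 1576.
So a = 1576, b = 243, c = 1393, d = 2106.
RR = [a/(a+b)] / [c/(c+d)] = (1576/1819) / (1393/3499) = 0.86641/0.39811 = 2.17629

2.18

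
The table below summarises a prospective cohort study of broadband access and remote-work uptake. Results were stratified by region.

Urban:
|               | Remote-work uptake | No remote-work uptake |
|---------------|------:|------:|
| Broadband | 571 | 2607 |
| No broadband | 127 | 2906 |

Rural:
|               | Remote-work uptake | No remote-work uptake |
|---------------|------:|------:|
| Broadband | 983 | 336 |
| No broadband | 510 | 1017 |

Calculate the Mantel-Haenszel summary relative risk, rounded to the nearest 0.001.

2.676

RR_MH = Σ(aᵢ·n₀ᵢ/nᵢ) / Σ(cᵢ·n₁ᵢ/nᵢ), with n₁ᵢ = aᵢ+bᵢ (exposed), n₀ᵢ = cᵢ+dᵢ (unexposed), nᵢ = n₁ᵢ+n₀ᵢ.
Stratum 1 (Urban): n₁ = 3178, n₀ = 3033, n = 6211; a·n₀/n = 571·3033/6211 = 278.8348; c·n₁/n = 127·3178/6211 = 64.9825
Stratum 2 (Rural): n₁ = 1319, n₀ = 1527, n = 2846; a·n₀/n = 983·1527/2846 = 527.4213; c·n₁/n = 510·1319/2846 = 236.3633
RR_MH = (278.8348 + 527.4213) / (64.9825 + 236.3633) = 806.2561 / 301.3458 = 2.67552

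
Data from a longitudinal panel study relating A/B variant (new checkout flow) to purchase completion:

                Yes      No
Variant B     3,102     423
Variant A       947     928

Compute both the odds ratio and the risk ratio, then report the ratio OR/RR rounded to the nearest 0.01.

4.12

Cells: a = 3102, b = 423, c = 947, d = 928.
OR = (3102·928)/(423·947) = 2878656/400581 = 7.18620
Risk in exposed = 3102/3525 = 0.88000; risk in unexposed = 947/1875 = 0.50507; RR = 1.74234
OR/RR = 7.18620 / 1.74234 = 4.12444
The outcome is not rare, so the OR lies further from 1 than the RR.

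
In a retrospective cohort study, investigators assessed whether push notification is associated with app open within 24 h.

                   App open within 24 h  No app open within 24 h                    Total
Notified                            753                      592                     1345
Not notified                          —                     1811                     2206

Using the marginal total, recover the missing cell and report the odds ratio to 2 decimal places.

The missing cell is in the unexposed row: 2206 − 1811 = 395.
So a = 753, b = 592, c = 395, d = 1811.
OR = (a·d)/(b·c) = (753 × 1811) / (592 × 395) = 1363683 / 233840 = 5.83169

5.83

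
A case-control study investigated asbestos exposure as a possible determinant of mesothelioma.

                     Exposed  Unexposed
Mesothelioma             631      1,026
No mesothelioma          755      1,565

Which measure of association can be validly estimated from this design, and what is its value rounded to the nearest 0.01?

Reading the table with exposure as columns: a = 631 (Exposed, case), b = 755 (Exposed, non-case), c = 1026 (Unexposed, case), d = 1565.
This is a case-control study: participants were sampled on outcome status, so risks in the source population cannot be estimated directly — relative risk is not valid here. The odds ratio is the appropriate measure.
OR = (a·d)/(b·c) = (631 × 1565) / (755 × 1026) = 987515 / 774630 = 1.27482

1.27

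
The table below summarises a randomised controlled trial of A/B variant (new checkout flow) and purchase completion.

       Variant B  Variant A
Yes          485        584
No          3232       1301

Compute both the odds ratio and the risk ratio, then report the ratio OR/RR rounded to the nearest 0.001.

0.794

Reading the table with exposure as columns: a = 485 (Variant B, case), b = 3232 (Variant B, non-case), c = 584 (Variant A, case), d = 1301.
OR = (485·1301)/(3232·584) = 630985/1887488 = 0.33430
Risk in exposed = 485/3717 = 0.13048; risk in unexposed = 584/1885 = 0.30981; RR = 0.42116
OR/RR = 0.33430 / 0.42116 = 0.79376
The outcome is not rare, so the OR lies further from 1 than the RR.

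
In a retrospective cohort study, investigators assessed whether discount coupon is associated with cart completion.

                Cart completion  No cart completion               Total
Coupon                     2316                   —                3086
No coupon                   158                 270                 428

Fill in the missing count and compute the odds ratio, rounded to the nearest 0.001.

5.140

The missing cell is in the exposed row: 3086 − 2316 = 770.
So a = 2316, b = 770, c = 158, d = 270.
OR = (a·d)/(b·c) = (2316 × 270) / (770 × 158) = 625320 / 121660 = 5.13990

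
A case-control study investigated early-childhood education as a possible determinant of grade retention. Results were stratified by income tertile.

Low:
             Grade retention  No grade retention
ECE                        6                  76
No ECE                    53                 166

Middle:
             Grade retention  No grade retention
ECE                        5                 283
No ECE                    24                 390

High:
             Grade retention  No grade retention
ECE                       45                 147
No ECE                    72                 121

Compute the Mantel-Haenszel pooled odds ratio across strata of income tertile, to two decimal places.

0.40

OR_MH = Σ(aᵢdᵢ/nᵢ) / Σ(bᵢcᵢ/nᵢ), where nᵢ is the stratum total.
Stratum 1 (Low): n = 301; a·d/n = 6·166/301 = 3.3090; b·c/n = 76·53/301 = 13.3821
Stratum 2 (Middle): n = 702; a·d/n = 5·390/702 = 2.7778; b·c/n = 283·24/702 = 9.6752
Stratum 3 (High): n = 385; a·d/n = 45·121/385 = 14.1429; b·c/n = 147·72/385 = 27.4909
OR_MH = (3.3090 + 2.7778 + 14.1429) / (13.3821 + 9.6752 + 27.4909) = 20.2296 / 50.5482 = 0.40020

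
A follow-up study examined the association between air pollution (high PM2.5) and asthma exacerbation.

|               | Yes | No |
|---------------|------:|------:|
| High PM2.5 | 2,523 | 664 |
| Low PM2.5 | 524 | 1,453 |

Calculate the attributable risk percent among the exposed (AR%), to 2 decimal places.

66.52

Cells: a = 2523, b = 664, c = 524, d = 1453.
Risk in exposed = 2523/3187 = 0.79165; risk in unexposed = 524/1977 = 0.26505.
RR = 0.79165/0.26505 = 2.98683
AR% = (RR − 1)/RR × 100 = (2.98683 − 1)/2.98683 × 100 = 66.5197%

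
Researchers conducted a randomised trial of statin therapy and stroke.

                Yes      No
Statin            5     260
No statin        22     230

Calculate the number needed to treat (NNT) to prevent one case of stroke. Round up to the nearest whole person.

15

Risk in treated group = 5/265 = 0.01887; risk in control = 22/252 = 0.08730.
Absolute risk reduction = 0.08730 − 0.01887 = 0.06843
NNT = 1 / ARR = 1 / 0.06843 = 14.613 → round up → 15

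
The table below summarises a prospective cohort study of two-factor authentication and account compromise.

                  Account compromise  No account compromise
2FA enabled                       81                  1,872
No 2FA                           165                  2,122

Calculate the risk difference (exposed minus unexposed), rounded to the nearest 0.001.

Cells: a = 81, b = 1872, c = 165, d = 2122.
Risk in exposed = 81/1953 = 0.041475; risk in unexposed = 165/2287 = 0.072147.
Risk difference = 0.041475 − 0.072147 = -0.030672

-0.031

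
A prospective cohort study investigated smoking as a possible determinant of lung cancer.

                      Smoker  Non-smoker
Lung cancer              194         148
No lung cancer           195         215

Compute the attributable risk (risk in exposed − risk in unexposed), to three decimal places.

Reading the table with exposure as columns: a = 194 (Smoker, case), b = 195 (Smoker, non-case), c = 148 (Non-smoker, case), d = 215.
Risk in exposed = 194/389 = 0.498715; risk in unexposed = 148/363 = 0.407713.
Risk difference = 0.498715 − 0.407713 = 0.091001

0.091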